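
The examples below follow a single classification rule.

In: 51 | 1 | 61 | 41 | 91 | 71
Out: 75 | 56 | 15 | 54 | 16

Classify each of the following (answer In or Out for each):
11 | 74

In, Out

All 'In' examples share one property — ends in digit 1 — and every 'Out' example lacks it.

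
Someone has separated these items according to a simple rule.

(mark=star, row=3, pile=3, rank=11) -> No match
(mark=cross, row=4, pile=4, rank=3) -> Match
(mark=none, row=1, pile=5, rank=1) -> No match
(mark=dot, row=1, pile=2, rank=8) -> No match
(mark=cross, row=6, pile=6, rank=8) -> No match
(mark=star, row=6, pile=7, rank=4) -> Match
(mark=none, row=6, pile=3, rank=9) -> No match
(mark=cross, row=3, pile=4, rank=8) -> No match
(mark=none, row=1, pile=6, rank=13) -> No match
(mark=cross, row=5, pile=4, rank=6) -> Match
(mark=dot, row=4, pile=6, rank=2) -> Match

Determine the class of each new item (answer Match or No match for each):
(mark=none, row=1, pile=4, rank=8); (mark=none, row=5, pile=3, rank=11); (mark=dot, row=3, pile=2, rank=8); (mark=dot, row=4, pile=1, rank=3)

No match, No match, No match, Match

The rule appears to be: row ≥ 3 AND rank ≤ 6.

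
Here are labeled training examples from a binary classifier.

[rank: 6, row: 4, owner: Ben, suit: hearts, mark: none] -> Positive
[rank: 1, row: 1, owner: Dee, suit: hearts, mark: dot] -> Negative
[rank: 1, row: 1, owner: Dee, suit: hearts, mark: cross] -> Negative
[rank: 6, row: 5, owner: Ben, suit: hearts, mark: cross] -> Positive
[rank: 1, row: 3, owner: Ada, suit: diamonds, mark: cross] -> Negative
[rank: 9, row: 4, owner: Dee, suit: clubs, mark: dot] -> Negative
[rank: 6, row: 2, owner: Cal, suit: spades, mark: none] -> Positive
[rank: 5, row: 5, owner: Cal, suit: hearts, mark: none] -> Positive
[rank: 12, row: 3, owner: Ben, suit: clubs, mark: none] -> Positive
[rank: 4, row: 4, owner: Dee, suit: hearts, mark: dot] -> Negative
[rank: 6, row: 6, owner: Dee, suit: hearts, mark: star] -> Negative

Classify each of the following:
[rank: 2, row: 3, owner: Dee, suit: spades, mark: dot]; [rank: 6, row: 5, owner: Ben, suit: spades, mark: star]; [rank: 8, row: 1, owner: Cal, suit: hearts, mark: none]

Every 'Positive' example satisfies: mark is none OR owner is Ben. None of the 'Negative' examples do.

Negative, Positive, Positive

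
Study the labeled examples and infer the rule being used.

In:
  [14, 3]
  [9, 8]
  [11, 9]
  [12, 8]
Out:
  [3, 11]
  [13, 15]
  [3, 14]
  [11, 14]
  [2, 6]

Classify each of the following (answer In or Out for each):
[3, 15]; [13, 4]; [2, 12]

Out, In, Out

The common property of the 'In' items is: first > second. No 'Out' item has it.
[3, 15]: 3 < 15, lacks this property → Out. [13, 4]: 13 > 4, qualifies → In. [2, 12]: 2 < 12, lacks this property → Out.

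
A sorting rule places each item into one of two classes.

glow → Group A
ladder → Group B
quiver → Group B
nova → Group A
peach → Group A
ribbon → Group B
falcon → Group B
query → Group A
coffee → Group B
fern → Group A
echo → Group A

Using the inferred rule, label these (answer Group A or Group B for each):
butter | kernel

The distinguishing property — length ≤ 5 — holds for all the 'Group A' cases and none of the 'Group B' cases.

Group B, Group B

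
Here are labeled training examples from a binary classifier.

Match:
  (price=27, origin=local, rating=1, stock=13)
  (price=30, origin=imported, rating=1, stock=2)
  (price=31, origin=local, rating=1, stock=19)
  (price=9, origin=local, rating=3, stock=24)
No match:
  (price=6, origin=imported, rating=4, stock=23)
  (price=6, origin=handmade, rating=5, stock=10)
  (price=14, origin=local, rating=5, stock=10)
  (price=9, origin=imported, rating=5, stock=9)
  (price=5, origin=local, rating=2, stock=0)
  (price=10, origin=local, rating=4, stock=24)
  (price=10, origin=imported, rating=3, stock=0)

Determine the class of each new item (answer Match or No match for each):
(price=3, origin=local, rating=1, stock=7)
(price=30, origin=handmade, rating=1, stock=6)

Match, Match

The classifier is using: stock ≥ 2 AND rating ≤ 3.
(price=3, origin=local, rating=1, stock=7) — stock = 7, rating = 1, hence Match.
(price=30, origin=handmade, rating=1, stock=6) — stock = 6, rating = 1, hence Match.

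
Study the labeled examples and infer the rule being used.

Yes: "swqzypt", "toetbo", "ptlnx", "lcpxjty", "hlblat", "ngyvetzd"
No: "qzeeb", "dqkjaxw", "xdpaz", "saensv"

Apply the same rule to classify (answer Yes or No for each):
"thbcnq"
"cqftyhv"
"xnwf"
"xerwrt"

Looking at the examples, the only property every 'Yes' case has and every 'No' case lacks is: contains 't'.
"thbcnq": Yes (has 't'). "cqftyhv": Yes (has 't'). "xnwf": No (no 't'). "xerwrt": Yes (has 't').

Yes, Yes, No, Yes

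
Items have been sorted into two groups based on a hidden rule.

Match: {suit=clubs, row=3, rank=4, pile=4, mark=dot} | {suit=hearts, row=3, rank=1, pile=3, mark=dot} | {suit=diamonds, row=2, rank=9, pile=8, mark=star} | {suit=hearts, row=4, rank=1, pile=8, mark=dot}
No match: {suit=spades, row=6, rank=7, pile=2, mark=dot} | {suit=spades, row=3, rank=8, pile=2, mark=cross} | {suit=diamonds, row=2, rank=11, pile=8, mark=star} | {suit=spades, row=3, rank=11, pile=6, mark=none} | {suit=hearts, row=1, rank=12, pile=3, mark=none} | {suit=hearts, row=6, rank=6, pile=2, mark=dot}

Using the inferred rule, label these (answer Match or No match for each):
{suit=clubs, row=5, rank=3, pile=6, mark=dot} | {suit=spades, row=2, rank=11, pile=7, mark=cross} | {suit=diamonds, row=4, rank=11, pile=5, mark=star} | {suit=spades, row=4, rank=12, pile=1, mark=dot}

Match, No match, No match, No match

The rule appears to be: rank ≤ 9 AND pile ≥ 3.
{suit=clubs, row=5, rank=3, pile=6, mark=dot} → rank = 3, pile = 6 → Match. {suit=spades, row=2, rank=11, pile=7, mark=cross} → rank = 11, pile = 7 → No match. {suit=diamonds, row=4, rank=11, pile=5, mark=star} → rank = 11, pile = 5 → No match. {suit=spades, row=4, rank=12, pile=1, mark=dot} → rank = 12, pile = 1 → No match.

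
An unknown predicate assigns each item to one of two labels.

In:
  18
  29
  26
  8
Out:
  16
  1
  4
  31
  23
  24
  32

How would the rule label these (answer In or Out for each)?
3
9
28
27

Out, In, In, In

The distinguishing property — digit sum ≥ 8 — holds for all the 'In' cases and none of the 'Out' cases.
3 — digit sum 3, hence Out.
9 — digit sum 9, hence In.
28 — digit sum 2+8 = 10, hence In.
27 — digit sum 2+7 = 9, hence In.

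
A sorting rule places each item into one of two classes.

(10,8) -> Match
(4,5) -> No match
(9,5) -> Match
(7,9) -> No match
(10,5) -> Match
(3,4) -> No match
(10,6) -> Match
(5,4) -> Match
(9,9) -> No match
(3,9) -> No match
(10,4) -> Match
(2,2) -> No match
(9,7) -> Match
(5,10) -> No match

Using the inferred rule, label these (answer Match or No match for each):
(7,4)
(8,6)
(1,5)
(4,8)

The simplest hypothesis consistent with all the labels is: first > second.
(7,4): 7 > 4 — meets the rule, so Match. (8,6): 8 > 6 — meets the rule, so Match. (1,5): 1 < 5 — fails this test, so No match. (4,8): 4 < 8 — fails this test, so No match.

Match, Match, No match, No match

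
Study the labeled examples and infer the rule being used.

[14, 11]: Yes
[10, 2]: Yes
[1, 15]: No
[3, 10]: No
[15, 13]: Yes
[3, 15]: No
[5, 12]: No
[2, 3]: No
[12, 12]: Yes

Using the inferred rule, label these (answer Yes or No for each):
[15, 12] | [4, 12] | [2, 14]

Yes, No, No

A rule that fits every label: first ≥ 10 — true of each 'Yes' example, false of each 'No' one.
[15, 12]: first 15, checks out → Yes. [4, 12]: first 4, lacks this property → No. [2, 14]: first 2, lacks this property → No.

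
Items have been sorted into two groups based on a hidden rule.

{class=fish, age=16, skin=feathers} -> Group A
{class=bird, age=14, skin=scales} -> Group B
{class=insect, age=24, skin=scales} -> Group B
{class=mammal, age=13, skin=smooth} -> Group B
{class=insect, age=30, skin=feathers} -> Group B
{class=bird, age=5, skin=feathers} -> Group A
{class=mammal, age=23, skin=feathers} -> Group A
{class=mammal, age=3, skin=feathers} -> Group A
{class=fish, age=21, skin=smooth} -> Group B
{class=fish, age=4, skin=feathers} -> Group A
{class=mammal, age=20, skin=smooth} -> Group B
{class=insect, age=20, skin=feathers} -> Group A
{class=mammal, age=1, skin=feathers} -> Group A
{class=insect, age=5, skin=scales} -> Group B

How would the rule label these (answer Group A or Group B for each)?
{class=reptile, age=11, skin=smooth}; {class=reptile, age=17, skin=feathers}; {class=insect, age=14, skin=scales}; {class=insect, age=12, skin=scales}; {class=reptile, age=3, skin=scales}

A rule that fits every label: skin is feathers AND age ≤ 23 — true of each 'Group A' example, false of each 'Group B' one.

Group B, Group A, Group B, Group B, Group B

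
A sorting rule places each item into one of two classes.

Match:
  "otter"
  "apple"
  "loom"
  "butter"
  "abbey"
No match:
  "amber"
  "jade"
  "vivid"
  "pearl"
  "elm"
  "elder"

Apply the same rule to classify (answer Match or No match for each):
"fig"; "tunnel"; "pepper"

Every 'Match' example satisfies: has a double letter. None of the 'No match' examples do.
"fig": no doubled letter, fails the rule → No match.
"tunnel": 'nn' doubled, passes → Match.
"pepper": 'pp' doubled, passes → Match.

No match, Match, Match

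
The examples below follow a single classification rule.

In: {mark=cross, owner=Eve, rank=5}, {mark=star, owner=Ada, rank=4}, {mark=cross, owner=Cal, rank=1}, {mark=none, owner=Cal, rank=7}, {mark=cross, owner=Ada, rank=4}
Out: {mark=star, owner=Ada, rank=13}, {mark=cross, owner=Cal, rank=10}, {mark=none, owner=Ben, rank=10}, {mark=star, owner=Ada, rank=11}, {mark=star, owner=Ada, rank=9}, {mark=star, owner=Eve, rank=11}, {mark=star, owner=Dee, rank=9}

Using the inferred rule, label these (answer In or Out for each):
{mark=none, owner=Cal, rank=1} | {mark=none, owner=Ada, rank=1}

The distinguishing property — rank ≤ 7 — holds for all the 'In' cases and none of the 'Out' cases.
{mark=none, owner=Cal, rank=1}: rank = 1, fits → In.
{mark=none, owner=Ada, rank=1}: rank = 1, fits → In.

In, In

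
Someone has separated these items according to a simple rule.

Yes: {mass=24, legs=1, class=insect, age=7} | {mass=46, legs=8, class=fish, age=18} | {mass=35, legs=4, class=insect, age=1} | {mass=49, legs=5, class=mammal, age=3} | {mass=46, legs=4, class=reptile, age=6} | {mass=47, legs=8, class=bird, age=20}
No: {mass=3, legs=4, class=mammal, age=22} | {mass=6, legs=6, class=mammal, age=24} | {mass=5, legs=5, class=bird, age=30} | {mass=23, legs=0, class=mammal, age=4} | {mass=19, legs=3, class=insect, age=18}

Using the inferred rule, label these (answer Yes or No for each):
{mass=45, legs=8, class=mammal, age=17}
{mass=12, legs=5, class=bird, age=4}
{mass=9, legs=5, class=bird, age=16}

Yes, No, No

Rule: mass ≥ 24. This holds for each 'Yes' example and fails for each 'No' one.
{mass=45, legs=8, class=mammal, age=17} → mass = 45 → Yes. {mass=12, legs=5, class=bird, age=4} → mass = 12 → No. {mass=9, legs=5, class=bird, age=16} → mass = 9 → No.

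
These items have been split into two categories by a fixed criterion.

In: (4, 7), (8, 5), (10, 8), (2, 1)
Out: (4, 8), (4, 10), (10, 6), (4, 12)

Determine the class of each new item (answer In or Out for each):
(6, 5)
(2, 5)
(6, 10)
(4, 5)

In, In, Out, In

One predicate separates the groups cleanly: |first − second| ≤ 3.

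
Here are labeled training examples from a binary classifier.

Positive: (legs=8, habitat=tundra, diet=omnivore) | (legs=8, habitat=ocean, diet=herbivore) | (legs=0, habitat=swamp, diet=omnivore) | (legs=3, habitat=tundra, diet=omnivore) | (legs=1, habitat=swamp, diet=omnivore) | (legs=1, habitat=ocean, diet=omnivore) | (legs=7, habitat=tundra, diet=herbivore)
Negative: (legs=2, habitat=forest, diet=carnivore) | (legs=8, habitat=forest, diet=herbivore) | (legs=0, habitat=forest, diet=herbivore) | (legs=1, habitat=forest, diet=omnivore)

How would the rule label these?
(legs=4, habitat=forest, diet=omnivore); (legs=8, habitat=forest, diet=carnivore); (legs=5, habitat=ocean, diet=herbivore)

A rule that fits every label: habitat is not forest — true of each 'Positive' example, false of each 'Negative' one.

Negative, Negative, Positive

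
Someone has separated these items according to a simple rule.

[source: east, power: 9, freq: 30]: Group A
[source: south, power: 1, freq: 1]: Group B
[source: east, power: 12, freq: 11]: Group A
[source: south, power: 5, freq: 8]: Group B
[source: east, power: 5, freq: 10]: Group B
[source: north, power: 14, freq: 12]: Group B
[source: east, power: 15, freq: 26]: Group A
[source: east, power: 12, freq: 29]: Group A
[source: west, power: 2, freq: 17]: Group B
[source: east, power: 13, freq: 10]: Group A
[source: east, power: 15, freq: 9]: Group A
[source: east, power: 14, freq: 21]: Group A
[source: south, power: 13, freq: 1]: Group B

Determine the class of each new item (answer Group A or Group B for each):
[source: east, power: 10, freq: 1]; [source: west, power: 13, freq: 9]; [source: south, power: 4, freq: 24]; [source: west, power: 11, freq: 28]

Group A, Group B, Group B, Group B

The simplest hypothesis consistent with all the labels is: source is east AND power ≥ 9.
[source: east, power: 10, freq: 1] — source is east, power = 10, hence Group A. [source: west, power: 13, freq: 9] — source is west, power = 13, hence Group B. [source: south, power: 4, freq: 24] — source is south, power = 4, hence Group B. [source: west, power: 11, freq: 28] — source is west, power = 11, hence Group B.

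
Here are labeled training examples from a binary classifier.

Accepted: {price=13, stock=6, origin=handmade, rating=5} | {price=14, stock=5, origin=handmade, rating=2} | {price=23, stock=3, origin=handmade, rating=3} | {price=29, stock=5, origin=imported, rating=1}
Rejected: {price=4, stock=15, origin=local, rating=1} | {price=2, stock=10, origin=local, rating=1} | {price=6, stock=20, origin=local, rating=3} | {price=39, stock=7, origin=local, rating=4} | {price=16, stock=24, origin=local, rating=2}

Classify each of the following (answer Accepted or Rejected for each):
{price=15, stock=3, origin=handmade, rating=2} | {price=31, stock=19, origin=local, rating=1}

All 'Accepted' examples share one property — stock ≤ 6 — and every 'Rejected' example lacks it.
{price=15, stock=3, origin=handmade, rating=2}: stock = 3, satisfies this → Accepted. {price=31, stock=19, origin=local, rating=1}: stock = 19, fails the rule → Rejected.

Accepted, Rejected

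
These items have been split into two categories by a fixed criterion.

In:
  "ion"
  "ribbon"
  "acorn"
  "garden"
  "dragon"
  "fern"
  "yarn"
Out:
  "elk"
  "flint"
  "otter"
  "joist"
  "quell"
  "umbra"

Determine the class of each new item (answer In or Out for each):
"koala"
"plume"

Checking candidate rules against both groups, what survives is: ends with 'n'.
"koala" → ends with 'a' → Out. "plume" → ends with 'e' → Out.

Out, Out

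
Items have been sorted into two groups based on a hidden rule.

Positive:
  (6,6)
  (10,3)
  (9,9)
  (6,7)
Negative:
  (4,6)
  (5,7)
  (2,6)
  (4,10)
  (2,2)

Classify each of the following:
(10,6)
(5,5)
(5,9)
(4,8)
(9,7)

The distinguishing property — first ≥ 6 — holds for all the 'Positive' cases and none of the 'Negative' cases.
(10,6) — first 10, hence Positive.
(5,5) — first 5, hence Negative.
(5,9) — first 5, hence Negative.
(4,8) — first 4, hence Negative.
(9,7) — first 9, hence Positive.

Positive, Negative, Negative, Negative, Positive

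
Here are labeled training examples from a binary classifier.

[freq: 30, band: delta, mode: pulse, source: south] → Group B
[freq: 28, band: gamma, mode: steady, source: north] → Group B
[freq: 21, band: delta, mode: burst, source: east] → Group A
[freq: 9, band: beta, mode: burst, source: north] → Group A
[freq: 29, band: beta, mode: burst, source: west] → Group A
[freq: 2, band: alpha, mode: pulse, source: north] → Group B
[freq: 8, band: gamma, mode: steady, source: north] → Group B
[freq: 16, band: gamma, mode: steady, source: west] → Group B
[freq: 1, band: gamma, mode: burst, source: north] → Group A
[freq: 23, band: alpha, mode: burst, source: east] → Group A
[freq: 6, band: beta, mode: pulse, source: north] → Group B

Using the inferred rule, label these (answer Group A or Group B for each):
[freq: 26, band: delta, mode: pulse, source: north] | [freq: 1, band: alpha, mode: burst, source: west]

'Group A' ⟺ mode is burst.
Group B: [freq: 26, band: delta, mode: pulse, source: north], since mode is pulse.
Group A: [freq: 1, band: alpha, mode: burst, source: west], since mode is burst.

Group B, Group A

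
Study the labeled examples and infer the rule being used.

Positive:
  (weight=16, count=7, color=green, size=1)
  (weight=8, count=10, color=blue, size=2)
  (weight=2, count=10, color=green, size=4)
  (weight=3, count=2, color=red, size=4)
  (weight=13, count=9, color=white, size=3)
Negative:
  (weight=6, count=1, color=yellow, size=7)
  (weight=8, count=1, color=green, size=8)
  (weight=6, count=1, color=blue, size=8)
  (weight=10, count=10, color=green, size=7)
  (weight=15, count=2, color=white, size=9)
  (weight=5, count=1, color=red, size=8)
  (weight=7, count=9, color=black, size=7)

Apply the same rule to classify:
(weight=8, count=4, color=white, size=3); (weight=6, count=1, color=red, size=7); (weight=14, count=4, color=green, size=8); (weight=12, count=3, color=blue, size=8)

All 'Positive' examples share one property — size ≤ 4 — and every 'Negative' example lacks it.
(weight=8, count=4, color=white, size=3) — size = 3, hence Positive. (weight=6, count=1, color=red, size=7) — size = 7, hence Negative. (weight=14, count=4, color=green, size=8) — size = 8, hence Negative. (weight=12, count=3, color=blue, size=8) — size = 8, hence Negative.

Positive, Negative, Negative, Negative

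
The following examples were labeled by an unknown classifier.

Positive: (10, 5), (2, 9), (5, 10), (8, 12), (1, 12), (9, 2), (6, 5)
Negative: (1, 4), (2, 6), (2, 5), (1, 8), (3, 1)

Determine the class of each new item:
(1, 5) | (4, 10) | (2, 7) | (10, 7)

Negative, Positive, Negative, Positive

A rule that fits every label: sum ≥ 11 — true of each 'Positive' example, false of each 'Negative' one.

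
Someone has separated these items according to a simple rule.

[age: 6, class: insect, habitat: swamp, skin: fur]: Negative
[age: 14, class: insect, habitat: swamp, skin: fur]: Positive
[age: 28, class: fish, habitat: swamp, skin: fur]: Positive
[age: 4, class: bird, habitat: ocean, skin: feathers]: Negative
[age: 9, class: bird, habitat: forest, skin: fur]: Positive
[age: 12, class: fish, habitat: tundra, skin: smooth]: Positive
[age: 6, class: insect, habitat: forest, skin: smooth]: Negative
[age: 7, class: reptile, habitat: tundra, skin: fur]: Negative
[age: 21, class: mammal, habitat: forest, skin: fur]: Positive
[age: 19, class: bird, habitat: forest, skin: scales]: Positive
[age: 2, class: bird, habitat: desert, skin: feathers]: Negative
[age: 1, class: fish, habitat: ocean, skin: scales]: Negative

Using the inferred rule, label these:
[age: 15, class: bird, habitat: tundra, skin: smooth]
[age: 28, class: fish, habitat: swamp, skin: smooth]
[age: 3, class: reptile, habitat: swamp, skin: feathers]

'Positive' ⟺ age ≥ 9.
[age: 15, class: bird, habitat: tundra, skin: smooth] — age = 15, hence Positive.
[age: 28, class: fish, habitat: swamp, skin: smooth] — age = 28, hence Positive.
[age: 3, class: reptile, habitat: swamp, skin: feathers] — age = 3, hence Negative.

Positive, Positive, Negative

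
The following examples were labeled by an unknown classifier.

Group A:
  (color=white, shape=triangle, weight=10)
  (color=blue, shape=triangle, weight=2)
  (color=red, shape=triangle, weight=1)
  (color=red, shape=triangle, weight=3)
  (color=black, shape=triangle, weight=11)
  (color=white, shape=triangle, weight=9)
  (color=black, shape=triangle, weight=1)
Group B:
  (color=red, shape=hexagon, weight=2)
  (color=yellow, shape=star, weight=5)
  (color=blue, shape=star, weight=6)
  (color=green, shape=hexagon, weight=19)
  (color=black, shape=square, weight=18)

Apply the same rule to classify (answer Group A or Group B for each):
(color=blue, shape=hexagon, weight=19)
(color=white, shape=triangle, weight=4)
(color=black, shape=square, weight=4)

The common property of the 'Group A' items is: shape is triangle. No 'Group B' item has it.
(color=blue, shape=hexagon, weight=19): shape is hexagon, doesn't qualify → Group B.
(color=white, shape=triangle, weight=4): shape is triangle, checks out → Group A.
(color=black, shape=square, weight=4): shape is square, doesn't qualify → Group B.

Group B, Group A, Group B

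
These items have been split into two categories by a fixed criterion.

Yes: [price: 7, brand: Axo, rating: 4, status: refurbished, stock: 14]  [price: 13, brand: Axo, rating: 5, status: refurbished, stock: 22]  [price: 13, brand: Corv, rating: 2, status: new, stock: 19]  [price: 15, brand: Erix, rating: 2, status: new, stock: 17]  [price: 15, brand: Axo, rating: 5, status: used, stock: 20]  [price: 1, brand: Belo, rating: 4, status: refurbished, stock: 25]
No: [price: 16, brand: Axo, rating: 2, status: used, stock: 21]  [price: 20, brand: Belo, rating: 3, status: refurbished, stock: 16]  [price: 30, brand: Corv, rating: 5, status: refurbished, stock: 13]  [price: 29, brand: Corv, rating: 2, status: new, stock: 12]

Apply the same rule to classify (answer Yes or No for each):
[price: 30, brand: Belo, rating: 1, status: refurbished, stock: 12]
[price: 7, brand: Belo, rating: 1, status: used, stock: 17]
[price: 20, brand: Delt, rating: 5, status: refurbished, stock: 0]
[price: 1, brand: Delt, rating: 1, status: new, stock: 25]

No, Yes, No, Yes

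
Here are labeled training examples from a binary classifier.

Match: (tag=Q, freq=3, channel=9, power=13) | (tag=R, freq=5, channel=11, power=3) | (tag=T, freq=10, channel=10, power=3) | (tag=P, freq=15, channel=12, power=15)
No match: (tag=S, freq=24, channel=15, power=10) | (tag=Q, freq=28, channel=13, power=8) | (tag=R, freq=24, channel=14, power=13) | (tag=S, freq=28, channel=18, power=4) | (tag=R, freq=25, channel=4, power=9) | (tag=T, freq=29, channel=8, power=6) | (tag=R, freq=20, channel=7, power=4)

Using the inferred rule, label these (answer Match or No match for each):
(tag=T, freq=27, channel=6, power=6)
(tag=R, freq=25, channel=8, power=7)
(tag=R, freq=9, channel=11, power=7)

The rule appears to be: freq ≤ 15.
No match: (tag=T, freq=27, channel=6, power=6), since freq = 27. No match: (tag=R, freq=25, channel=8, power=7), since freq = 25. Match: (tag=R, freq=9, channel=11, power=7), since freq = 9.

No match, No match, Match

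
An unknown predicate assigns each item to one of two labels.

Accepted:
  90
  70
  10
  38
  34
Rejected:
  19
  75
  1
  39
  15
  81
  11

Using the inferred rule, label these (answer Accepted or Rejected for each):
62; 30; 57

One predicate separates the groups cleanly: even.
62 → 62 is even → Accepted. 30 → 30 is even → Accepted. 57 → 57 is odd → Rejected.

Accepted, Accepted, Rejected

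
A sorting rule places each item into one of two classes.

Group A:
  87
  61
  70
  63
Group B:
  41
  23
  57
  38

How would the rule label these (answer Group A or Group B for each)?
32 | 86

Group B, Group A

All 'Group A' examples share one property — at least 61 — and every 'Group B' example lacks it.
Group B: 32, since 32 < 61.
Group A: 86, since 86 ≥ 61.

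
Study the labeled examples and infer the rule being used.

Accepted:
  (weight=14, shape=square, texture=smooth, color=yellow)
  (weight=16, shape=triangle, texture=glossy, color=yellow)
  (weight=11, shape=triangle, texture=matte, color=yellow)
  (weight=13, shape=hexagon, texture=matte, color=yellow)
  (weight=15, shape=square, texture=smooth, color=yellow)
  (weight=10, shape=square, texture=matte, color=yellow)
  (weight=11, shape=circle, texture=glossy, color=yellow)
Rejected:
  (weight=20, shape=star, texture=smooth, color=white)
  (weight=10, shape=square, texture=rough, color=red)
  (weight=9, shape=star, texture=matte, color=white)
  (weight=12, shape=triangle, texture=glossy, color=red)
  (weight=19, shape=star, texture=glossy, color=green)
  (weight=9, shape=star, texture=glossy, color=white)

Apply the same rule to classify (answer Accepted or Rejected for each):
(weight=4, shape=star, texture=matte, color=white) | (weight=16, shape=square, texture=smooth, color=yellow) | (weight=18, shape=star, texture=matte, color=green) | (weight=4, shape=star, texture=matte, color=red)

Rejected, Accepted, Rejected, Rejected

All 'Accepted' examples share one property — color is yellow — and every 'Rejected' example lacks it.
(weight=4, shape=star, texture=matte, color=white): color is white — doesn't qualify, so Rejected. (weight=16, shape=square, texture=smooth, color=yellow): color is yellow — fits, so Accepted. (weight=18, shape=star, texture=matte, color=green): color is green — doesn't qualify, so Rejected. (weight=4, shape=star, texture=matte, color=red): color is red — doesn't qualify, so Rejected.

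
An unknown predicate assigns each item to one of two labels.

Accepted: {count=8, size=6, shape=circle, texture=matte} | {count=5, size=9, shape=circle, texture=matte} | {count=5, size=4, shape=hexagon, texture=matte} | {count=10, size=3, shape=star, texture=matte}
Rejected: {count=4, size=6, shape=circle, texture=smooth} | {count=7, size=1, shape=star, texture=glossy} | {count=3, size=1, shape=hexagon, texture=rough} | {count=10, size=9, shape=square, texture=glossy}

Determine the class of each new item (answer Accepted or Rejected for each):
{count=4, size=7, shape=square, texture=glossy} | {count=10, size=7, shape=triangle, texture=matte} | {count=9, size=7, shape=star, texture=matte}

Rejected, Accepted, Accepted

The distinguishing property — texture is matte — holds for all the 'Accepted' cases and none of the 'Rejected' cases.
{count=4, size=7, shape=square, texture=glossy}: Rejected (texture is glossy).
{count=10, size=7, shape=triangle, texture=matte}: Accepted (texture is matte).
{count=9, size=7, shape=star, texture=matte}: Accepted (texture is matte).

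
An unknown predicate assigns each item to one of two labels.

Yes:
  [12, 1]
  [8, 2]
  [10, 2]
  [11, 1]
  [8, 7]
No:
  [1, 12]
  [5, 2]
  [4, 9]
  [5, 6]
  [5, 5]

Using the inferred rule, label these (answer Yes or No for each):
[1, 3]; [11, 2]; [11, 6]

No, Yes, Yes

The classifier is using: first ≥ 6.
No: [1, 3], since first 1. Yes: [11, 2], since first 11. Yes: [11, 6], since first 11.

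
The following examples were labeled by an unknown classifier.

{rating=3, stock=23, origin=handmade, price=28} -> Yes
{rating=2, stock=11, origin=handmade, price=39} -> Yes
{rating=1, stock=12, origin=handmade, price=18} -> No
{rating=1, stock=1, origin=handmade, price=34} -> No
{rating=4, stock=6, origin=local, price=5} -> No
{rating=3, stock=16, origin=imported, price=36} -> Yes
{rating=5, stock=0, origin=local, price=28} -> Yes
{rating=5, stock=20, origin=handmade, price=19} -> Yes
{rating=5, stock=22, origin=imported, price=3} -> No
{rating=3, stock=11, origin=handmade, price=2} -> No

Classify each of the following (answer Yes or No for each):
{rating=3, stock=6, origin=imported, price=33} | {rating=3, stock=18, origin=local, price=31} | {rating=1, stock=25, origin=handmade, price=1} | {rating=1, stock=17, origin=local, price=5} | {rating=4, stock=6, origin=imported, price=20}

Yes, Yes, No, No, Yes

A rule that fits every label: rating ≥ 2 AND price ≥ 18 — true of each 'Yes' example, false of each 'No' one.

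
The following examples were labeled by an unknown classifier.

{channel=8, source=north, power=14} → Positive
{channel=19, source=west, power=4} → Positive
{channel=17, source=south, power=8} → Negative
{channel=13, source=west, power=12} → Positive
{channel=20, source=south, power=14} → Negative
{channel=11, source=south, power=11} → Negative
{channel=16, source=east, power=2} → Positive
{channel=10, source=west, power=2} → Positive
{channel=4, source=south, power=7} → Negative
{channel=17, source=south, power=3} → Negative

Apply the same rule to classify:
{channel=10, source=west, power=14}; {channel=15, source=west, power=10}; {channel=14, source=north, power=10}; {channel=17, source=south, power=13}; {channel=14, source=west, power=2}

Positive, Positive, Positive, Negative, Positive

A rule that fits every label: source is not south — true of each 'Positive' example, false of each 'Negative' one.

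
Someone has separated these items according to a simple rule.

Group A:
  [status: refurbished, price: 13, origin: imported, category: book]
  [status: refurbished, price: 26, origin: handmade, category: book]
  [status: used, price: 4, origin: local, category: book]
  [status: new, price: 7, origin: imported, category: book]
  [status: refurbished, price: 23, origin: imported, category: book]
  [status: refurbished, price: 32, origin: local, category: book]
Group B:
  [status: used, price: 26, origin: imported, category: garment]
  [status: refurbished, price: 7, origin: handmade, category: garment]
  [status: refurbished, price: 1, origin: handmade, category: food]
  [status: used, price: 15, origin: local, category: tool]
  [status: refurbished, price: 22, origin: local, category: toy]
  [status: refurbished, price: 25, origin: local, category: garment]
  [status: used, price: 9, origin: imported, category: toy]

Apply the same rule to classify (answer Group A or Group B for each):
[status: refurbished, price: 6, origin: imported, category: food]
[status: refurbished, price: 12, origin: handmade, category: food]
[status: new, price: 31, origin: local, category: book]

The classifier is using: category is book.
[status: refurbished, price: 6, origin: imported, category: food]: Group B (category is food).
[status: refurbished, price: 12, origin: handmade, category: food]: Group B (category is food).
[status: new, price: 31, origin: local, category: book]: Group A (category is book).

Group B, Group B, Group A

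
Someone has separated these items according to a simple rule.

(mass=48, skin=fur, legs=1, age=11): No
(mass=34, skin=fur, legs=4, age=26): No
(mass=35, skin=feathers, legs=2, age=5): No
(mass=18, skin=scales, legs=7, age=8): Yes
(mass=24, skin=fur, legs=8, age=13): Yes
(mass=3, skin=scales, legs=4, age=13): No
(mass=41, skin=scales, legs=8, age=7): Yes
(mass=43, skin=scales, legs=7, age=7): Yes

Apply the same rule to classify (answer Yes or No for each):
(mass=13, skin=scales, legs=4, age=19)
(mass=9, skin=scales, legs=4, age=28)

No, No

All 'Yes' examples share one property — legs ≥ 7 — and every 'No' example lacks it.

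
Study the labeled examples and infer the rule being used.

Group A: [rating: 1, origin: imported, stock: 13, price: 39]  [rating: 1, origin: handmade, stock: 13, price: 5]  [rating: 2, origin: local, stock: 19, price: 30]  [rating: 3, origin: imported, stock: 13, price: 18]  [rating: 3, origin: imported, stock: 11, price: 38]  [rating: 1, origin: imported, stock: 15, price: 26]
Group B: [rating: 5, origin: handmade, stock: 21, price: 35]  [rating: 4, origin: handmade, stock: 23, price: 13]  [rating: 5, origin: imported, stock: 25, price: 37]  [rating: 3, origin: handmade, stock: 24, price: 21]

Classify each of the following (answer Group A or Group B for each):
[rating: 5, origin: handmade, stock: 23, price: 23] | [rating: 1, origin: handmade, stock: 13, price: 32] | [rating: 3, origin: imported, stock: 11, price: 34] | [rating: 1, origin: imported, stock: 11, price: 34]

The common property of the 'Group A' items is: stock ≤ 19. No 'Group B' item has it.
[rating: 5, origin: handmade, stock: 23, price: 23]: Group B (stock = 23). [rating: 1, origin: handmade, stock: 13, price: 32]: Group A (stock = 13). [rating: 3, origin: imported, stock: 11, price: 34]: Group A (stock = 11). [rating: 1, origin: imported, stock: 11, price: 34]: Group A (stock = 11).

Group B, Group A, Group A, Group A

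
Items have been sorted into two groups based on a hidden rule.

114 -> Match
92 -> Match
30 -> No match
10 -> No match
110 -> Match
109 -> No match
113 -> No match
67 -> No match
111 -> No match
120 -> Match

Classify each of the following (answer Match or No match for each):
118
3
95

Match, No match, No match

'Match' ⟺ even AND at least 67.
118: 118 is even, 118 ≥ 67, passes → Match. 3: 3 is odd, 3 < 67, fails the rule → No match. 95: 95 is odd, 95 ≥ 67, fails the rule → No match.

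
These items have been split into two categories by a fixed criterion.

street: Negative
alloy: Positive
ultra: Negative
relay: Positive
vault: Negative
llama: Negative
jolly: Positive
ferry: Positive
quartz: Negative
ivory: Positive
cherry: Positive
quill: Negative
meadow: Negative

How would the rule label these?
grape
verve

Negative, Negative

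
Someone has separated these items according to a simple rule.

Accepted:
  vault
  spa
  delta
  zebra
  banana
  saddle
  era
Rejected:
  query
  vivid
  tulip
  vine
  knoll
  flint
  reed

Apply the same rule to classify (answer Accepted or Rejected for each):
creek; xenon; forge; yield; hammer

All 'Accepted' examples share one property — contains 'a' — and every 'Rejected' example lacks it.
creek: no 'a' — lacks this property, so Rejected.
xenon: no 'a' — lacks this property, so Rejected.
forge: no 'a' — lacks this property, so Rejected.
yield: no 'a' — lacks this property, so Rejected.
hammer: has 'a' — meets the rule, so Accepted.

Rejected, Rejected, Rejected, Rejected, Accepted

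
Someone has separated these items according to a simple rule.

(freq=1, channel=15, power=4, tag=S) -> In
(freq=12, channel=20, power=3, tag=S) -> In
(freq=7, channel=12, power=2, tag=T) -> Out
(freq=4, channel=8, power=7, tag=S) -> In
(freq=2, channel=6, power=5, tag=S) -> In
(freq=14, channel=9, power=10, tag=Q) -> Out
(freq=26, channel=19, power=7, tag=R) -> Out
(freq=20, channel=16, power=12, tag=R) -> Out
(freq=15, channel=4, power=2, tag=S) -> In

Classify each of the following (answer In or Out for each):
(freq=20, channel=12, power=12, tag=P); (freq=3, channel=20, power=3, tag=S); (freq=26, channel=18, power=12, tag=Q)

'In' ⟺ tag is S.

Out, In, Out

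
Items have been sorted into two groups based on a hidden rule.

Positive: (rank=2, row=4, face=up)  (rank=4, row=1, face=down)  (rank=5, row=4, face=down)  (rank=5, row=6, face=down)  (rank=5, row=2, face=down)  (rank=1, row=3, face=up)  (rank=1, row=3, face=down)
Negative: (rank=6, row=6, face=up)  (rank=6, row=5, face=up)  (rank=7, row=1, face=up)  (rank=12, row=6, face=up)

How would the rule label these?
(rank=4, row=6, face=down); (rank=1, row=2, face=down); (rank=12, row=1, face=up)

The pattern is that an item is 'Positive' exactly when: rank ≤ 5.
(rank=4, row=6, face=down): rank = 4, qualifies → Positive.
(rank=1, row=2, face=down): rank = 1, qualifies → Positive.
(rank=12, row=1, face=up): rank = 12, doesn't qualify → Negative.

Positive, Positive, Negative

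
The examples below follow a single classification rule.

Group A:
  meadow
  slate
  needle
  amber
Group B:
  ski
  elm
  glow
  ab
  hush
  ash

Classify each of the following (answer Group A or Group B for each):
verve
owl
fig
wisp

Group A, Group B, Group B, Group B

The classifier is using: length ≥ 5.
verve → length 5 → Group A.
owl → length 3 → Group B.
fig → length 3 → Group B.
wisp → length 4 → Group B.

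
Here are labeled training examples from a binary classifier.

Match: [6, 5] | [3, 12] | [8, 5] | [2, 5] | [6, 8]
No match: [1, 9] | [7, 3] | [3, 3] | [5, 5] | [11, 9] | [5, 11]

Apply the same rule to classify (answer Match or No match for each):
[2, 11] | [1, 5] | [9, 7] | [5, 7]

One predicate separates the groups cleanly: product is even.

Match, No match, No match, No match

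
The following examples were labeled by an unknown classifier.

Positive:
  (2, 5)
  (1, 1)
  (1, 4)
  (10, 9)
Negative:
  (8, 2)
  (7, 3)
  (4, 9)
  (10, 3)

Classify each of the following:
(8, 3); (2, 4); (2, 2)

Negative, Positive, Positive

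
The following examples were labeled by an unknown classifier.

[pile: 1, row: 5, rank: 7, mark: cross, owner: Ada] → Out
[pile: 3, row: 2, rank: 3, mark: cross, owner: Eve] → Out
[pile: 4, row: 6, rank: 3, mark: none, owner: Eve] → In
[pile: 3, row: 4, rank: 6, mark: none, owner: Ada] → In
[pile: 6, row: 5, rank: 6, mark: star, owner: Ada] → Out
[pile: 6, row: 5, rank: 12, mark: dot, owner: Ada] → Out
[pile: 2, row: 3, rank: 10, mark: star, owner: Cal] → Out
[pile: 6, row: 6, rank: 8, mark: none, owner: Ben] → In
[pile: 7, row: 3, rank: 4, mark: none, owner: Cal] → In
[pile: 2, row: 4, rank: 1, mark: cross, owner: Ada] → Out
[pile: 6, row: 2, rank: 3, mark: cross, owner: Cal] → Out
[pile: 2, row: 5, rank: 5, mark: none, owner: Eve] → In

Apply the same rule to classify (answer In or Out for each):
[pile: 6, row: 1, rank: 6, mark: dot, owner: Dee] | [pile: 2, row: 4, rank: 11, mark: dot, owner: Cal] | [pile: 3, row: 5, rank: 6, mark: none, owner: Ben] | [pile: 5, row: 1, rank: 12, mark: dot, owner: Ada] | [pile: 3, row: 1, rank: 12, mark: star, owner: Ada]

Out, Out, In, Out, Out

All 'In' examples share one property — mark is none — and every 'Out' example lacks it.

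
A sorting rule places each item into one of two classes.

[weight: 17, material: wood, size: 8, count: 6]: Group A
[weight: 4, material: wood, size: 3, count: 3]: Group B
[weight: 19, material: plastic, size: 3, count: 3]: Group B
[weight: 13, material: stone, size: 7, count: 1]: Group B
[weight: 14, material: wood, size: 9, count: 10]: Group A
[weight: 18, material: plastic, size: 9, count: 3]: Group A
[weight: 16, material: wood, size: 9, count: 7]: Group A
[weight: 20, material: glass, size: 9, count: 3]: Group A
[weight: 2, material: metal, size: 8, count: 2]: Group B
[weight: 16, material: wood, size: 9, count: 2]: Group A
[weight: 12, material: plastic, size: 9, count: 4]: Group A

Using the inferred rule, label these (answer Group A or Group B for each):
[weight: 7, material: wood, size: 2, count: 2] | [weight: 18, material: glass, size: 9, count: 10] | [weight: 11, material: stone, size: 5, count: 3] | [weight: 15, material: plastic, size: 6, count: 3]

Rule: weight ≥ 4 AND size ≥ 8. This holds for each 'Group A' example and fails for each 'Group B' one.
Group B: [weight: 7, material: wood, size: 2, count: 2], since weight = 7, size = 2. Group A: [weight: 18, material: glass, size: 9, count: 10], since weight = 18, size = 9. Group B: [weight: 11, material: stone, size: 5, count: 3], since weight = 11, size = 5. Group B: [weight: 15, material: plastic, size: 6, count: 3], since weight = 15, size = 6.

Group B, Group A, Group B, Group B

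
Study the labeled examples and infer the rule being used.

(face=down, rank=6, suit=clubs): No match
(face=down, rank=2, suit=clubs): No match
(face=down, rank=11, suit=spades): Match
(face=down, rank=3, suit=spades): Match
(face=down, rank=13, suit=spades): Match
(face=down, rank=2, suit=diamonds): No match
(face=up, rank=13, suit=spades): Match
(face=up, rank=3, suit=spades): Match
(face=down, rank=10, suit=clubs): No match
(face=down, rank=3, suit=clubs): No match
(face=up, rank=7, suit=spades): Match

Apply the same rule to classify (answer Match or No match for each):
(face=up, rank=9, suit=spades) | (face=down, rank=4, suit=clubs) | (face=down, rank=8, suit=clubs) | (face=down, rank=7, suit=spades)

'Match' ⟺ suit is spades.
Match: (face=up, rank=9, suit=spades), since suit is spades.
No match: (face=down, rank=4, suit=clubs), since suit is clubs.
No match: (face=down, rank=8, suit=clubs), since suit is clubs.
Match: (face=down, rank=7, suit=spades), since suit is spades.

Match, No match, No match, Match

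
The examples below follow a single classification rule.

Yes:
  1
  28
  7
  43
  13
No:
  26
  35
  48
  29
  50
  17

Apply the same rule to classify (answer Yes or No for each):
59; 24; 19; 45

No, No, Yes, No

Every 'Yes' example satisfies: ≡ 1 (mod 3). None of the 'No' examples do.
No: 59, since 59 mod 3 = 2. No: 24, since 24 mod 3 = 0. Yes: 19, since 19 mod 3 = 1. No: 45, since 45 mod 3 = 0.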